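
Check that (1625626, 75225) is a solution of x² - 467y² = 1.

Compute x² = 1625626² = 2642659891876
Compute 467y² = 467·75225² = 467·5658800625 = 2642659891875
x² - 467y² = 2642659891876 - 2642659891875 = 1
Since this equals 1, (1625626, 75225) is a solution.

Yes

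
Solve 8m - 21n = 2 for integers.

Step 1: Check solvability.
gcd(8, 21) = 1
Since 1 divides 2, solutions exist.

Step 2: Apply extended Euclidean algorithm to find gcd.
We find integers such that 8*x0 + 21*y0 = 1

Step 3: Scale the particular solution.
Multiply by 2/1 = 2:
m = 16, n = 6

Step 4: Verify.
8*(16) - 21*(6) = 2 = 2 ✓

m = 16, n = 6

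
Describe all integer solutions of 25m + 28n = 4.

Step 1: Compute gcd(25, 28) = 1.
Since 1 divides 4, solutions exist.

Step 2: Find a particular solution using extended Euclidean algorithm.
We get m₀ = 36, n₀ = -32.
Check: 25*36 + 28*-32 = 4 = 4 ✓

Step 3: Write the general solution.
m = 36 + (28/1)t = 36 + 28t
n = -32 - (25/1)t = -32 - 25t
for any integer t.

m = 36 + 28t, n = -32 - 25t for integer t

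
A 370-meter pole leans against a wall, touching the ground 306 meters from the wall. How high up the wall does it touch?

The ladder, wall, and ground form a right triangle with hypotenuse 370 and one leg 306.
By the Pythagorean theorem: h² = 370² - 306² = 136900 - 93636 = 43264
h = √43264 = 208 meters

208 meters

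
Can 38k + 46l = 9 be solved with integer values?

Step 1: Compute gcd(38, 46).
gcd(38, 46) = 2

Step 2: Check divisibility.
Does 2 divide 9? 9 = 2 x 4 + 1, so no.

By the theorem on linear Diophantine equations, 38k + 46l = 9 has integer solutions if and only if gcd(38, 46) divides 9. Since 2 does not divide 9, no solutions exist.

No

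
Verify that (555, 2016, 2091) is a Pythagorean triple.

Compute a² + b² = 555² + 2016² = 308025 + 4064256 = 4372281
Compute c² = 2091² = 4372281
Since 4372281 = 4372281, confirmed.

Yes, it is a Pythagorean triple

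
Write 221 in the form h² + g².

We need to find integers h, g > 0 such that h² + g² = 221.
Trying h = 5: g² = 221 - 5² = 221 - 25 = 196
g = 14
Check: 5² + 14² = 25 + 196 = 221 ✓

221 = 5² + 14²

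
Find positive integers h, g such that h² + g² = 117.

Search for h with 117 - h² a perfect square.
h = 6: 117 - 6² = 117 - 36 = 81 = 9² ✓
So h = 6, g = 9.

h = 6, g = 9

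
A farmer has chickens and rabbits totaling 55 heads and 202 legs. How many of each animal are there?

Let c = chickens, r = rabbits.
Heads: c + r = 55
Legs: 2c + 4r = 202
From the first equation, c = 55 - r. Substitute:
2(55 - r) + 4r = 202
110 + 2r = 202
r = (202 - 110)/2 = 46
c = 55 - 46 = 9

Chickens: 9, Rabbits: 46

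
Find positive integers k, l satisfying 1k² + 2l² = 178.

Try small values of k and check whether (178 - 1k²)/2 is a perfect square.
k = 4: 1·4² = 16, so 2l² = 178 - 16 = 162, giving l² = 81, l = 9.
Check: 1·4² + 2·9² = 16 + 162 = 178 ✓

k = 4, l = 9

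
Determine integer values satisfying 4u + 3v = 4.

Step 1: Check solvability.
gcd(4, 3) = 1
Since 1 divides 4, solutions exist.

Step 2: Apply extended Euclidean algorithm to find gcd.
We find integers such that 4*x0 + 3*y0 = 1

Step 3: Scale the particular solution.
Multiply by 4/1 = 4:
u = 4, v = -4

Step 4: Verify.
4*(4) + 3*(-4) = 4 = 4 ✓

u = 4, v = -4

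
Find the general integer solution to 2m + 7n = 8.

Step 1: Compute gcd(2, 7) = 1.
Since 1 divides 8, solutions exist.

Step 2: Find a particular solution using extended Euclidean algorithm.
We get m₀ = -24, n₀ = 8.
Check: 2*-24 + 7*8 = 8 = 8 ✓

Step 3: Write the general solution.
m = -24 + (7/1)t = -24 + 7t
n = 8 - (2/1)t = 8 - 2t
for any integer t.

m = -24 + 7t, n = 8 - 2t for integer t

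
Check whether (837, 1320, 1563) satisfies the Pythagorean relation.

Compute a² + b²:
837² + 1320² = 700569 + 1742400 = 2442969
Compute c²:
1563² = 2442969
Since 2442969 = 2442969, it is a Pythagorean triple.

Yes, it is a Pythagorean triple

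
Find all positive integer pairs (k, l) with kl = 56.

The positive divisors of 56 are: 1, 2, 4, 7, 8, 14, 28, 56.
Each divisor d gives the pair (d, 56/d):
(1, 56), (2, 28), (4, 14), (7, 8), (8, 7), (14, 4), (28, 2), (56, 1)

(1, 56), (2, 28), (4, 14), (7, 8), (8, 7), (14, 4), (28, 2), (56, 1)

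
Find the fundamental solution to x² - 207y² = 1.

We seek the smallest positive integers (x, y) with x² - 207y² = 1, i.e., x² = 207y² + 1.
Try successive y values:
y = 1: x² = 207·1² + 1 = 208, not a perfect square
y = 2: x² = 207·2² + 1 = 829, not a perfect square
y = 3: x² = 207·3² + 1 = 1864, not a perfect square
... continuing the search (or via continued fractions) ...
y = 80: x² = 207·80² + 1 = 1324801, x = 1151 ✓

Verify: 1151² - 207·80² = 1324801 - 1324800 = 1 ✓

x = 1151, y = 80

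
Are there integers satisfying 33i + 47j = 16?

Step 1: Compute gcd(33, 47).
gcd(33, 47) = 1

Step 2: Check divisibility.
Does 1 divide 16? 16 = 1 x 16, so yes.

By the theorem on linear Diophantine equations, 33i + 47j = 16 has integer solutions if and only if gcd(33, 47) divides 16. Since 1 | 16, solutions exist.

Yes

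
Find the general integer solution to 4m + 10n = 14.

Step 1: Compute gcd(4, 10) = 2.
Since 2 divides 14, solutions exist.

Step 2: Find a particular solution using extended Euclidean algorithm.
We get m₀ = -14, n₀ = 7.
Check: 4*-14 + 10*7 = 14 = 14 ✓

Step 3: Write the general solution.
m = -14 + (10/2)t = -14 + 5t
n = 7 - (4/2)t = 7 - 2t
for any integer t.

m = -14 + 5t, n = 7 - 2t for integer t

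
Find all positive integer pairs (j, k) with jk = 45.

The positive divisors of 45 are: 1, 3, 5, 9, 15, 45.
Each divisor d gives the pair (d, 45/d):
(1, 45), (3, 15), (5, 9), (9, 5), (15, 3), (45, 1)

(1, 45), (3, 15), (5, 9), (9, 5), (15, 3), (45, 1)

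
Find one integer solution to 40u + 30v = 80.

Step 1: Check solvability.
gcd(40, 30) = 10
Since 10 divides 80, solutions exist.

Step 2: Apply extended Euclidean algorithm to find gcd.
We find integers such that 40*x0 + 30*y0 = 10

Step 3: Scale the particular solution.
Multiply by 80/10 = 8:
u = 8, v = -8

Step 4: Verify.
40*(8) + 30*(-8) = 80 = 80 ✓

u = 8, v = -8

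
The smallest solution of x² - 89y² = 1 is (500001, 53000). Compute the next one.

Solutions to x² - Dy² = 1 are generated by powers of (x₀ + y₀√D).
The next solution satisfies x₁ + y₁√89 = (x₀ + y₀√89)², giving:
x₁ = x₀² + 89y₀² = 500001² + 89·53000² = 250001000001 + 250001000000 = 500002000001
y₁ = 2x₀y₀ = 2·500001·53000 = 53000106000

Verify: 500002000001² - 89·53000106000² = 250002000005000004000001 - 250002000005000004000000 = 1 ✓

x = 500002000001, y = 53000106000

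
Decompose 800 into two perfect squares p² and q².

We need to find integers p, q > 0 such that p² + q² = 800.
Trying p = 4: q² = 800 - 4² = 800 - 16 = 784
q = 28
Check: 4² + 28² = 16 + 784 = 800 ✓

800 = 4² + 28²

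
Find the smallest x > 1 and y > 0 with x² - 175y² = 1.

We seek the smallest positive integers (x, y) with x² - 175y² = 1, i.e., x² = 175y² + 1.
Try successive y values:
y = 1: x² = 175·1² + 1 = 176, not a perfect square
y = 2: x² = 175·2² + 1 = 701, not a perfect square
y = 3: x² = 175·3² + 1 = 1576, not a perfect square
... continuing the search (or via continued fractions) ...
y = 153: x² = 175·153² + 1 = 4096576, x = 2024 ✓

Verify: 2024² - 175·153² = 4096576 - 4096575 = 1 ✓

x = 2024, y = 153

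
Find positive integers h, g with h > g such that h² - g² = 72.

Factor: h² - g² = (h+g)(h-g) = 72.
We need two factors of 72 with the same parity.
Use h+g = 36 and h-g = 2 (product 36·2 = 72).
Adding: 2h = 38, so h = 19.
Subtracting: 2g = 34, so g = 17.
Check: 19² - 17² = 361 - 289 = 72 ✓

h = 19, g = 17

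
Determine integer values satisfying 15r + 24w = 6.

Step 1: Check solvability.
gcd(15, 24) = 3
Since 3 divides 6, solutions exist.

Step 2: Apply extended Euclidean algorithm to find gcd.
We find integers such that 15*x0 + 24*y0 = 3

Step 3: Scale the particular solution.
Multiply by 6/3 = 2:
r = -6, w = 4

Step 4: Verify.
15*(-6) + 24*(4) = 6 = 6 ✓

r = -6, w = 4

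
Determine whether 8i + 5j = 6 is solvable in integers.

Step 1: Compute gcd(8, 5).
gcd(8, 5) = 1

Step 2: Check divisibility.
Does 1 divide 6? 6 = 1 x 6, so yes.

By the theorem on linear Diophantine equations, 8i + 5j = 6 has integer solutions if and only if gcd(8, 5) divides 6. Since 1 | 6, solutions exist.

Yes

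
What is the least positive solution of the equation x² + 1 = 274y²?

We need x² = 274y² - 1. Try successive y:
y = 1: x² = 274·1² - 1 = 273, not a perfect square
y = 2: x² = 274·2² - 1 = 1095, not a perfect square
y = 3: x² = 274·3² - 1 = 2465, not a perfect square
...
y = 85: x² = 274·85² - 1 = 1979649 = 1407² ✓
Check: 1407² - 274·85² = 1979649 - 1979650 = -1 ✓

x = 1407, y = 85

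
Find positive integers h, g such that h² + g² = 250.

Search for h with 250 - h² a perfect square.
h = 5: 250 - 5² = 250 - 25 = 225 = 15² ✓
So h = 5, g = 15.

h = 5, g = 15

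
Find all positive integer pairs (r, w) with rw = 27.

The positive divisors of 27 are: 1, 3, 9, 27.
Each divisor d gives the pair (d, 27/d):
(1, 27), (3, 9), (9, 3), (27, 1)

(1, 27), (3, 9), (9, 3), (27, 1)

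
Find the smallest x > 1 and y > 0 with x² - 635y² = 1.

We seek the smallest positive integers (x, y) with x² - 635y² = 1, i.e., x² = 635y² + 1.
Try successive y values:
y = 1: x² = 635·1² + 1 = 636, not a perfect square
y = 2: x² = 635·2² + 1 = 2541, not a perfect square
y = 3: x² = 635·3² + 1 = 5716, not a perfect square
... continuing the search (or via continued fractions) ...
y = 5: x² = 635·5² + 1 = 15876, x = 126 ✓

Verify: 126² - 635·5² = 15876 - 15875 = 1 ✓

x = 126, y = 5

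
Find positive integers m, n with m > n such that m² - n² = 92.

Factor: m² - n² = (m+n)(m-n) = 92.
We need two factors of 92 with the same parity.
Use m+n = 46 and m-n = 2 (product 46·2 = 92).
Adding: 2m = 48, so m = 24.
Subtracting: 2n = 44, so n = 22.
Check: 24² - 22² = 576 - 484 = 92 ✓

m = 24, n = 22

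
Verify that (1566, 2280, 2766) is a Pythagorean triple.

Compute a² + b²:
1566² + 2280² = 2452356 + 5198400 = 7650756
Compute c²:
2766² = 7650756
Since 7650756 = 7650756, it is a Pythagorean triple.

Yes, it is a Pythagorean triple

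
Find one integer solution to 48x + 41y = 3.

Step 1: Check solvability.
gcd(48, 41) = 1
Since 1 divides 3, solutions exist.

Step 2: Apply extended Euclidean algorithm to find gcd.
We find integers such that 48*x0 + 41*y0 = 1

Step 3: Scale the particular solution.
Multiply by 3/1 = 3:
x = 18, y = -21

Step 4: Verify.
48*(18) + 41*(-21) = 3 = 3 ✓

x = 18, y = -21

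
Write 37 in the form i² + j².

We need to find integers i, j > 0 such that i² + j² = 37.
Trying i = 1: j² = 37 - 1² = 37 - 1 = 36
j = 6
Check: 1² + 6² = 1 + 36 = 37 ✓

37 = 1² + 6²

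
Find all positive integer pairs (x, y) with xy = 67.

The positive divisors of 67 are: 1, 67.
Each divisor d gives the pair (d, 67/d):
(1, 67), (67, 1)

(1, 67), (67, 1)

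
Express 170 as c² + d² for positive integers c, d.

We need to find integers c, d > 0 such that c² + d² = 170.
Trying c = 1: d² = 170 - 1² = 170 - 1 = 169
d = 13
Check: 1² + 13² = 1 + 169 = 170 ✓

170 = 1² + 13²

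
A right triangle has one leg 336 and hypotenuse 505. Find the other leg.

a² = c² - b² = 255025 - 112896 = 142129
a = 377

377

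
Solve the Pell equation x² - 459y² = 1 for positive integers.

We seek the smallest positive integers (x, y) with x² - 459y² = 1, i.e., x² = 459y² + 1.
Try successive y values:
y = 1: x² = 459·1² + 1 = 460, not a perfect square
y = 2: x² = 459·2² + 1 = 1837, not a perfect square
y = 3: x² = 459·3² + 1 = 4132, not a perfect square
... continuing the search (or via continued fractions) ...
y = 23331: x² = 459·23331² + 1 = 249850022500, x = 499850 ✓

Verify: 499850² - 459·23331² = 249850022500 - 249850022499 = 1 ✓

x = 499850, y = 23331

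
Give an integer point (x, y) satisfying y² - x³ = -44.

Try small integer x values and check whether x³ - 44 is a perfect square.
x = 5: x³ - 44 = 5³ - 44 = 125 - 44 = 81
Is 81 a perfect square? 9² = 81 ✓
So (x, y) = (5, -9) is a solution.

x = 5, y = -9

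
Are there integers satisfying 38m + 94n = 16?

Step 1: Compute gcd(38, 94).
gcd(38, 94) = 2

Step 2: Check divisibility.
Does 2 divide 16? 16 = 2 x 8, so yes.

By the theorem on linear Diophantine equations, 38m + 94n = 16 has integer solutions if and only if gcd(38, 94) divides 16. Since 2 | 16, solutions exist.

Yes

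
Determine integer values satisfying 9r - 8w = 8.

Step 1: Check solvability.
gcd(9, 8) = 1
Since 1 divides 8, solutions exist.

Step 2: Apply extended Euclidean algorithm to find gcd.
We find integers such that 9*x0 + 8*y0 = 1

Step 3: Scale the particular solution.
Multiply by 8/1 = 8:
r = 8, w = 8

Step 4: Verify.
9*(8) - 8*(8) = 8 = 8 ✓

r = 8, w = 8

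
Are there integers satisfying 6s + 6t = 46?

Step 1: Compute gcd(6, 6).
gcd(6, 6) = 6

Step 2: Check divisibility.
Does 6 divide 46? 46 = 6 x 7 + 4, so no.

By the theorem on linear Diophantine equations, 6s + 6t = 46 has integer solutions if and only if gcd(6, 6) divides 46. Since 6 does not divide 46, no solutions exist.

No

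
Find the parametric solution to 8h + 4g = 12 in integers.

Step 1: Compute gcd(8, 4) = 4.
Since 4 divides 12, solutions exist.

Step 2: Find a particular solution using extended Euclidean algorithm.
We get h₀ = 0, g₀ = 3.
Check: 8*0 + 4*3 = 12 = 12 ✓

Step 3: Write the general solution.
h = 0 + (4/4)t = 0 + 1t
g = 3 - (8/4)t = 3 - 2t
for any integer t.

h = 0 + 1t, g = 3 - 2t for integer t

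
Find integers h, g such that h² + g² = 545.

We need to find integers h, g > 0 such that h² + g² = 545.
Trying h = 4: g² = 545 - 4² = 545 - 16 = 529
g = 23
Check: 4² + 23² = 16 + 529 = 545 ✓

545 = 4² + 23²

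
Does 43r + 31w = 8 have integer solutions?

Step 1: Compute gcd(43, 31).
gcd(43, 31) = 1

Step 2: Check divisibility.
Does 1 divide 8? 8 = 1 x 8, so yes.

By the theorem on linear Diophantine equations, 43r + 31w = 8 has integer solutions if and only if gcd(43, 31) divides 8. Since 1 | 8, solutions exist.

Yes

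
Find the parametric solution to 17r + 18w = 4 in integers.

Step 1: Compute gcd(17, 18) = 1.
Since 1 divides 4, solutions exist.

Step 2: Find a particular solution using extended Euclidean algorithm.
We get r₀ = -4, w₀ = 4.
Check: 17*-4 + 18*4 = 4 = 4 ✓

Step 3: Write the general solution.
r = -4 + (18/1)t = -4 + 18t
w = 4 - (17/1)t = 4 - 17t
for any integer t.

r = -4 + 18t, w = 4 - 17t for integer t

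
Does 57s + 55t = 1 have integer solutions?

Step 1: Compute gcd(57, 55).
gcd(57, 55) = 1

Step 2: Check divisibility.
Does 1 divide 1? 1 = 1 x 1, so yes.

By the theorem on linear Diophantine equations, 57s + 55t = 1 has integer solutions if and only if gcd(57, 55) divides 1. Since 1 | 1, solutions exist.

Yes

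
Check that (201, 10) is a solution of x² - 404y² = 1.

Compute x² = 201² = 40401
Compute 404y² = 404·10² = 404·100 = 40400
x² - 404y² = 40401 - 40400 = 1
Since this equals 1, (201, 10) is a solution.

Yes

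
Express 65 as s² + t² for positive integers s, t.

We need to find integers s, t > 0 such that s² + t² = 65.
Trying s = 1: t² = 65 - 1² = 65 - 1 = 64
t = 8
Check: 1² + 8² = 1 + 64 = 65 ✓

65 = 1² + 8²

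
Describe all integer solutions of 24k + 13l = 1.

Step 1: Compute gcd(24, 13) = 1.
Since 1 divides 1, solutions exist.

Step 2: Find a particular solution using extended Euclidean algorithm.
We get k₀ = 6, l₀ = -11.
Check: 24*6 + 13*-11 = 1 = 1 ✓

Step 3: Write the general solution.
k = 6 + (13/1)t = 6 + 13t
l = -11 - (24/1)t = -11 - 24t
for any integer t.

k = 6 + 13t, l = -11 - 24t for integer t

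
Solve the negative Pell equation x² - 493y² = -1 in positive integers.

We need x² = 493y² - 1. Try successive y:
y = 1: x² = 493·1² - 1 = 492, not a perfect square
y = 2: x² = 493·2² - 1 = 1971, not a perfect square
y = 3: x² = 493·3² - 1 = 4436, not a perfect square
...
y = 30805: x² = 493·30805² - 1 = 467831376324 = 683982² ✓
Check: 683982² - 493·30805² = 467831376324 - 467831376325 = -1 ✓

x = 683982, y = 30805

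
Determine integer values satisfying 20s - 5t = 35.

Step 1: Check solvability.
gcd(20, 5) = 5
Since 5 divides 35, solutions exist.

Step 2: Apply extended Euclidean algorithm to find gcd.
We find integers such that 20*x0 + 5*y0 = 5

Step 3: Scale the particular solution.
Multiply by 35/5 = 7:
s = 0, t = -7

Step 4: Verify.
20*(0) - 5*(-7) = 35 = 35 ✓

s = 0, t = -7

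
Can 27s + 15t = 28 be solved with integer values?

Step 1: Compute gcd(27, 15).
gcd(27, 15) = 3

Step 2: Check divisibility.
Does 3 divide 28? 28 = 3 x 9 + 1, so no.

By the theorem on linear Diophantine equations, 27s + 15t = 28 has integer solutions if and only if gcd(27, 15) divides 28. Since 3 does not divide 28, no solutions exist.

No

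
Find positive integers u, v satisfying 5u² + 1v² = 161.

Try small values of u and check whether (161 - 5u²)/1 is a perfect square.
u = 5: 5·5² = 125, so 1v² = 161 - 125 = 36, giving v² = 36, v = 6.
Check: 5·5² + 1·6² = 125 + 36 = 161 ✓

u = 5, v = 6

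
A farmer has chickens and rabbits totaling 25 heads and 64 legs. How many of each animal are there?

Let c = chickens, r = rabbits.
Heads: c + r = 25
Legs: 2c + 4r = 64
From the first equation, c = 25 - r. Substitute:
2(25 - r) + 4r = 64
50 + 2r = 64
r = (64 - 50)/2 = 7
c = 25 - 7 = 18

Chickens: 18, Rabbits: 7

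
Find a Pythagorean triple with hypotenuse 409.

We need a² + b² = 409² = 167281.
Trying: 391² + 120² = 152881 + 14400 = 167281 ✓

(391, 120, 409)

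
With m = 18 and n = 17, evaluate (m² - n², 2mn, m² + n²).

a = m² - n² = 324 - 289 = 35
b = 2mn = 2·18·17 = 612
c = m² + n² = 324 + 289 = 613
Verify: 35² + 612² = 1225 + 374544 = 375769 = 613² ✓

(35, 612, 613)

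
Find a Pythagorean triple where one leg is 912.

We need the other leg and hypotenuse such that 912² + x² = c².
Take x = 215, c = 937: 912² + 215² = 831744 + 46225 = 877969 = 937² ✓
Triple: (215, 912, 937)

(215, 912, 937)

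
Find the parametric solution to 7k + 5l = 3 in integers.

Step 1: Compute gcd(7, 5) = 1.
Since 1 divides 3, solutions exist.

Step 2: Find a particular solution using extended Euclidean algorithm.
We get k₀ = -6, l₀ = 9.
Check: 7*-6 + 5*9 = 3 = 3 ✓

Step 3: Write the general solution.
k = -6 + (5/1)t = -6 + 5t
l = 9 - (7/1)t = 9 - 7t
for any integer t.

k = -6 + 5t, l = 9 - 7t for integer t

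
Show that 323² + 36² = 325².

Compute a² + b²:
323² + 36² = 104329 + 1296 = 105625
Compute c²:
325² = 105625
Since 105625 = 105625, it is a Pythagorean triple.

Yes, it is a Pythagorean triple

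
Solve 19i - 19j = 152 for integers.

Step 1: Check solvability.
gcd(19, 19) = 19
Since 19 divides 152, solutions exist.

Step 2: Apply extended Euclidean algorithm to find gcd.
We find integers such that 19*x0 + 19*y0 = 19

Step 3: Scale the particular solution.
Multiply by 152/19 = 8:
i = 0, j = -8

Step 4: Verify.
19*(0) - 19*(-8) = 152 = 152 ✓

i = 0, j = -8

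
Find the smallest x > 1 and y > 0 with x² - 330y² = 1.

We seek the smallest positive integers (x, y) with x² - 330y² = 1, i.e., x² = 330y² + 1.
Try successive y values:
y = 1: x² = 330·1² + 1 = 331, not a perfect square
y = 2: x² = 330·2² + 1 = 1321, not a perfect square
y = 3: x² = 330·3² + 1 = 2971, not a perfect square
... continuing the search (or via continued fractions) ...
y = 6: x² = 330·6² + 1 = 11881, x = 109 ✓

Verify: 109² - 330·6² = 11881 - 11880 = 1 ✓

x = 109, y = 6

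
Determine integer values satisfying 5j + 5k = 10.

Step 1: Check solvability.
gcd(5, 5) = 5
Since 5 divides 10, solutions exist.

Step 2: Apply extended Euclidean algorithm to find gcd.
We find integers such that 5*x0 + 5*y0 = 5

Step 3: Scale the particular solution.
Multiply by 10/5 = 2:
j = 0, k = 2

Step 4: Verify.
5*(0) + 5*(2) = 10 = 10 ✓

j = 0, k = 2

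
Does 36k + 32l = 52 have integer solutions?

Step 1: Compute gcd(36, 32).
gcd(36, 32) = 4

Step 2: Check divisibility.
Does 4 divide 52? 52 = 4 x 13, so yes.

By the theorem on linear Diophantine equations, 36k + 32l = 52 has integer solutions if and only if gcd(36, 32) divides 52. Since 4 | 52, solutions exist.

Yes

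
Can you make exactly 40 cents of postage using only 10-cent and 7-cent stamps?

We need non-negative x, y with 10x + 7y = 40.
gcd(10, 7) = 1 divides 40, so integer solutions exist.
Search for a non-negative one: x = 4 gives 7y = 40 - 40 = 0, so y = 0.
Check: 10·4 + 7·0 = 40 ✓

Yes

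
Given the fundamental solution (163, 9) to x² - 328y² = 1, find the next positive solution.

Solutions to x² - Dy² = 1 are generated by powers of (x₀ + y₀√D).
The next solution satisfies x₁ + y₁√328 = (x₀ + y₀√328)², giving:
x₁ = x₀² + 328y₀² = 163² + 328·9² = 26569 + 26568 = 53137
y₁ = 2x₀y₀ = 2·163·9 = 2934

Verify: 53137² - 328·2934² = 2823540769 - 2823540768 = 1 ✓

x = 53137, y = 2934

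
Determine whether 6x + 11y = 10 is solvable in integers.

Step 1: Compute gcd(6, 11).
gcd(6, 11) = 1

Step 2: Check divisibility.
Does 1 divide 10? 10 = 1 x 10, so yes.

By the theorem on linear Diophantine equations, 6x + 11y = 10 has integer solutions if and only if gcd(6, 11) divides 10. Since 1 | 10, solutions exist.

Yes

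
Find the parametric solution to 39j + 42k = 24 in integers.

Step 1: Compute gcd(39, 42) = 3.
Since 3 divides 24, solutions exist.

Step 2: Find a particular solution using extended Euclidean algorithm.
We get j₀ = -8, k₀ = 8.
Check: 39*-8 + 42*8 = 24 = 24 ✓

Step 3: Write the general solution.
j = -8 + (42/3)t = -8 + 14t
k = 8 - (39/3)t = 8 - 13t
for any integer t.

j = -8 + 14t, k = 8 - 13t for integer t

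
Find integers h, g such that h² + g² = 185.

We need to find integers h, g > 0 such that h² + g² = 185.
Trying h = 4: g² = 185 - 4² = 185 - 16 = 169
g = 13
Check: 4² + 13² = 16 + 169 = 185 ✓

185 = 4² + 13²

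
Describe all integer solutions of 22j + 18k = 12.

Step 1: Compute gcd(22, 18) = 2.
Since 2 divides 12, solutions exist.

Step 2: Find a particular solution using extended Euclidean algorithm.
We get j₀ = -24, k₀ = 30.
Check: 22*-24 + 18*30 = 12 = 12 ✓

Step 3: Write the general solution.
j = -24 + (18/2)t = -24 + 9t
k = 30 - (22/2)t = 30 - 11t
for any integer t.

j = -24 + 9t, k = 30 - 11t for integer t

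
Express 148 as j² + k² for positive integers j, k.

We need to find integers j, k > 0 such that j² + k² = 148.
Trying j = 2: k² = 148 - 2² = 148 - 4 = 144
k = 12
Check: 2² + 12² = 4 + 144 = 148 ✓

148 = 2² + 12²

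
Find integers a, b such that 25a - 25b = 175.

Step 1: Check solvability.
gcd(25, 25) = 25
Since 25 divides 175, solutions exist.

Step 2: Apply extended Euclidean algorithm to find gcd.
We find integers such that 25*x0 + 25*y0 = 25

Step 3: Scale the particular solution.
Multiply by 175/25 = 7:
a = 0, b = -7

Step 4: Verify.
25*(0) - 25*(-7) = 175 = 175 ✓

a = 0, b = -7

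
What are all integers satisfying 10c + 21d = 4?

Step 1: Compute gcd(10, 21) = 1.
Since 1 divides 4, solutions exist.

Step 2: Find a particular solution using extended Euclidean algorithm.
We get c₀ = -8, d₀ = 4.
Check: 10*-8 + 21*4 = 4 = 4 ✓

Step 3: Write the general solution.
c = -8 + (21/1)t = -8 + 21t
d = 4 - (10/1)t = 4 - 10t
for any integer t.

c = -8 + 21t, d = 4 - 10t for integer t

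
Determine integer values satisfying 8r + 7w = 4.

Step 1: Check solvability.
gcd(8, 7) = 1
Since 1 divides 4, solutions exist.

Step 2: Apply extended Euclidean algorithm to find gcd.
We find integers such that 8*x0 + 7*y0 = 1

Step 3: Scale the particular solution.
Multiply by 4/1 = 4:
r = 4, w = -4

Step 4: Verify.
8*(4) + 7*(-4) = 4 = 4 ✓

r = 4, w = -4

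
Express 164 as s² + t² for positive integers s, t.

We need to find integers s, t > 0 such that s² + t² = 164.
Trying s = 8: t² = 164 - 8² = 164 - 64 = 100
t = 10
Check: 8² + 10² = 64 + 100 = 164 ✓

164 = 8² + 10²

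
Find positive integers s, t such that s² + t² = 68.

Search for s with 68 - s² a perfect square.
s = 2: 68 - 2² = 68 - 4 = 64 = 8² ✓
So s = 2, t = 8.

s = 2, t = 8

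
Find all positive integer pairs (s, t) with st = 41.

The positive divisors of 41 are: 1, 41.
Each divisor d gives the pair (d, 41/d):
(1, 41), (41, 1)

(1, 41), (41, 1)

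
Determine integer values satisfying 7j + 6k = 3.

Step 1: Check solvability.
gcd(7, 6) = 1
Since 1 divides 3, solutions exist.

Step 2: Apply extended Euclidean algorithm to find gcd.
We find integers such that 7*x0 + 6*y0 = 1

Step 3: Scale the particular solution.
Multiply by 3/1 = 3:
j = 3, k = -3

Step 4: Verify.
7*(3) + 6*(-3) = 3 = 3 ✓

j = 3, k = -3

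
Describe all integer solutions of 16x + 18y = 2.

Step 1: Compute gcd(16, 18) = 2.
Since 2 divides 2, solutions exist.

Step 2: Find a particular solution using extended Euclidean algorithm.
We get x₀ = -1, y₀ = 1.
Check: 16*-1 + 18*1 = 2 = 2 ✓

Step 3: Write the general solution.
x = -1 + (18/2)t = -1 + 9t
y = 1 - (16/2)t = 1 - 8t
for any integer t.

x = -1 + 9t, y = 1 - 8t for integer t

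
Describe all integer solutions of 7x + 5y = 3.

Step 1: Compute gcd(7, 5) = 1.
Since 1 divides 3, solutions exist.

Step 2: Find a particular solution using extended Euclidean algorithm.
We get x₀ = -6, y₀ = 9.
Check: 7*-6 + 5*9 = 3 = 3 ✓

Step 3: Write the general solution.
x = -6 + (5/1)t = -6 + 5t
y = 9 - (7/1)t = 9 - 7t
for any integer t.

x = -6 + 5t, y = 9 - 7t for integer t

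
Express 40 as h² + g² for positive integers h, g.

We need to find integers h, g > 0 such that h² + g² = 40.
Trying h = 2: g² = 40 - 2² = 40 - 4 = 36
g = 6
Check: 2² + 6² = 4 + 36 = 40 ✓

40 = 2² + 6²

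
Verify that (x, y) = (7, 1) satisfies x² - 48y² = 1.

Compute x² = 7² = 49
Compute 48y² = 48·1² = 48·1 = 48
x² - 48y² = 49 - 48 = 1
Since this equals 1, (7, 1) is a solution.

Yes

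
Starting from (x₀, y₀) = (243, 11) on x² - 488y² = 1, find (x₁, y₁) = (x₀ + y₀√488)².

Solutions to x² - Dy² = 1 are generated by powers of (x₀ + y₀√D).
The next solution satisfies x₁ + y₁√488 = (x₀ + y₀√488)², giving:
x₁ = x₀² + 488y₀² = 243² + 488·11² = 59049 + 59048 = 118097
y₁ = 2x₀y₀ = 2·243·11 = 5346

Verify: 118097² - 488·5346² = 13946901409 - 13946901408 = 1 ✓

x = 118097, y = 5346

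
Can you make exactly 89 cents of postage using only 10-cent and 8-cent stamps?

We need non-negative x, y with 10x + 8y = 89.
gcd(10, 8) = 2, and 2 does not divide 89.
No integer solutions exist, so certainly no non-negative ones.

No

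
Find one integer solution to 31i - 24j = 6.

Step 1: Check solvability.
gcd(31, 24) = 1
Since 1 divides 6, solutions exist.

Step 2: Apply extended Euclidean algorithm to find gcd.
We find integers such that 31*x0 + 24*y0 = 1

Step 3: Scale the particular solution.
Multiply by 6/1 = 6:
i = 42, j = 54

Step 4: Verify.
31*(42) - 24*(54) = 6 = 6 ✓

i = 42, j = 54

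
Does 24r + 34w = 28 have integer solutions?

Step 1: Compute gcd(24, 34).
gcd(24, 34) = 2

Step 2: Check divisibility.
Does 2 divide 28? 28 = 2 x 14, so yes.

By the theorem on linear Diophantine equations, 24r + 34w = 28 has integer solutions if and only if gcd(24, 34) divides 28. Since 2 | 28, solutions exist.

Yes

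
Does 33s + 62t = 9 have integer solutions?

Step 1: Compute gcd(33, 62).
gcd(33, 62) = 1

Step 2: Check divisibility.
Does 1 divide 9? 9 = 1 x 9, so yes.

By the theorem on linear Diophantine equations, 33s + 62t = 9 has integer solutions if and only if gcd(33, 62) divides 9. Since 1 | 9, solutions exist.

Yes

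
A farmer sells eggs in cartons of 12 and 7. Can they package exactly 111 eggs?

We need non-negative a, b with 12a + 7b = 111.
gcd(12, 7) = 1 divides 111.
Try a = 4: 7b = 111 - 48 = 63, so b = 9.
One way: 4 cartons of 12 and 9 cartons of 7.

Yes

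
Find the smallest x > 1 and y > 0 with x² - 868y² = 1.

We seek the smallest positive integers (x, y) with x² - 868y² = 1, i.e., x² = 868y² + 1.
Try successive y values:
y = 1: x² = 868·1² + 1 = 869, not a perfect square
y = 2: x² = 868·2² + 1 = 3473, not a perfect square
y = 3: x² = 868·3² + 1 = 7813, not a perfect square
... continuing the search (or via continued fractions) ...
y = 130476: x² = 868·130476² + 1 = 14776820347969, x = 3844063 ✓

Verify: 3844063² - 868·130476² = 14776820347969 - 14776820347968 = 1 ✓

x = 3844063, y = 130476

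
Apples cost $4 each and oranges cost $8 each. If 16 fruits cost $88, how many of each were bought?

Let a = apples, o = oranges.
a + o = 16
4a + 8o = 88
Substitute o = 16 - a:
4a + 8(16 - a) = 88
(4 - 8)a = 88 - 128
-4a = -40
a = 10, o = 16 - 10 = 6

Apples: 10, Oranges: 6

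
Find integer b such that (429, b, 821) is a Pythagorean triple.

b² = c² - a² = 821² - 429² = 674041 - 184041 = 490000
b = sqrt(490000) = 700

700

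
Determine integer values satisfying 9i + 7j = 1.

Step 1: Check solvability.
gcd(9, 7) = 1
Since 1 divides 1, solutions exist.

Step 2: Apply extended Euclidean algorithm to find gcd.
We find integers such that 9*x0 + 7*y0 = 1

Step 3: Scale the particular solution.
Multiply by 1/1 = 1:
i = -3, j = 4

Step 4: Verify.
9*(-3) + 7*(4) = 1 = 1 ✓

i = -3, j = 4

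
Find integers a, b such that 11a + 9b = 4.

Step 1: Check solvability.
gcd(11, 9) = 1
Since 1 divides 4, solutions exist.

Step 2: Apply extended Euclidean algorithm to find gcd.
We find integers such that 11*x0 + 9*y0 = 1

Step 3: Scale the particular solution.
Multiply by 4/1 = 4:
a = -16, b = 20

Step 4: Verify.
11*(-16) + 9*(20) = 4 = 4 ✓

a = -16, b = 20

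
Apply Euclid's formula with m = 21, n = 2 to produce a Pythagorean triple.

a = m² - n² = 21² - 2² = 441 - 4 = 437
b = 2mn = 2·21·2 = 84
c = m² + n² = 441 + 4 = 445
Verify: 437² + 84² = 190969 + 7056 = 198025 = 445² ✓

(437, 84, 445)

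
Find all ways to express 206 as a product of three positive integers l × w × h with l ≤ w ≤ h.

Iterate l from 1 to ⌊206^(1/3)⌋. For each l dividing 206, iterate w ≥ l with w dividing 206/l, and set h = 206/(l·w).
Triples found (2): (1×1×206), (1×2×103)

(1×1×206), (1×2×103)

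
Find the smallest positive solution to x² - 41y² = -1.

We need x² = 41y² - 1. Try successive y:
y = 1: x² = 41·1² - 1 = 40, not a perfect square
y = 2: x² = 41·2² - 1 = 163, not a perfect square
y = 3: x² = 41·3² - 1 = 368, not a perfect square
...
y = 5: x² = 41·5² - 1 = 1024 = 32² ✓
Check: 32² - 41·5² = 1024 - 1025 = -1 ✓

x = 32, y = 5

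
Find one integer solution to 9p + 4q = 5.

Step 1: Check solvability.
gcd(9, 4) = 1
Since 1 divides 5, solutions exist.

Step 2: Apply extended Euclidean algorithm to find gcd.
We find integers such that 9*x0 + 4*y0 = 1

Step 3: Scale the particular solution.
Multiply by 5/1 = 5:
p = 5, q = -10

Step 4: Verify.
9*(5) + 4*(-10) = 5 = 5 ✓

p = 5, q = -10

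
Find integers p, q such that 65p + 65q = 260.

Step 1: Check solvability.
gcd(65, 65) = 65
Since 65 divides 260, solutions exist.

Step 2: Apply extended Euclidean algorithm to find gcd.
We find integers such that 65*x0 + 65*y0 = 65

Step 3: Scale the particular solution.
Multiply by 260/65 = 4:
p = 0, q = 4

Step 4: Verify.
65*(0) + 65*(4) = 260 = 260 ✓

p = 0, q = 4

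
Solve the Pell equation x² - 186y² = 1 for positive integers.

We seek the smallest positive integers (x, y) with x² - 186y² = 1, i.e., x² = 186y² + 1.
Try successive y values:
y = 1: x² = 186·1² + 1 = 187, not a perfect square
y = 2: x² = 186·2² + 1 = 745, not a perfect square
y = 3: x² = 186·3² + 1 = 1675, not a perfect square
... continuing the search (or via continued fractions) ...
y = 550: x² = 186·550² + 1 = 56265001, x = 7501 ✓

Verify: 7501² - 186·550² = 56265001 - 56265000 = 1 ✓

x = 7501, y = 550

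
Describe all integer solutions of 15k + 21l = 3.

Step 1: Compute gcd(15, 21) = 3.
Since 3 divides 3, solutions exist.

Step 2: Find a particular solution using extended Euclidean algorithm.
We get k₀ = 3, l₀ = -2.
Check: 15*3 + 21*-2 = 3 = 3 ✓

Step 3: Write the general solution.
k = 3 + (21/3)t = 3 + 7t
l = -2 - (15/3)t = -2 - 5t
for any integer t.

k = 3 + 7t, l = -2 - 5t for integer t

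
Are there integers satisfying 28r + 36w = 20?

Step 1: Compute gcd(28, 36).
gcd(28, 36) = 4

Step 2: Check divisibility.
Does 4 divide 20? 20 = 4 x 5, so yes.

By the theorem on linear Diophantine equations, 28r + 36w = 20 has integer solutions if and only if gcd(28, 36) divides 20. Since 4 | 20, solutions exist.

Yes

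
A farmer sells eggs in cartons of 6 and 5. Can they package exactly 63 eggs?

We need non-negative a, b with 6a + 5b = 63.
gcd(6, 5) = 1 divides 63.
Try a = 3: 5b = 63 - 18 = 45, so b = 9.
One way: 3 cartons of 6 and 9 cartons of 5.

Yes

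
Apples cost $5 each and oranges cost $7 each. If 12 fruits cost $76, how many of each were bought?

Let a = apples, o = oranges.
a + o = 12
5a + 7o = 76
Substitute o = 12 - a:
5a + 7(12 - a) = 76
(5 - 7)a = 76 - 84
-2a = -8
a = 4, o = 12 - 4 = 8

Apples: 4, Oranges: 8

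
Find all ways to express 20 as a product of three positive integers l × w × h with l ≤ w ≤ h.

Iterate l from 1 to ⌊20^(1/3)⌋. For each l dividing 20, iterate w ≥ l with w dividing 20/l, and set h = 20/(l·w).
Triples found (4): (1×1×20), (1×2×10), (1×4×5), (2×2×5)

(1×1×20), (1×2×10), (1×4×5), (2×2×5)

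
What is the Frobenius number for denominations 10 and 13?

For two coprime denominations a and b, the Frobenius number (largest value not representable as a non-negative combination) is ab - a - b.
Here gcd(10, 13) = 1, so they are coprime.
F(10, 13) = 10·13 - 10 - 13 = 130 - 23 = 107

107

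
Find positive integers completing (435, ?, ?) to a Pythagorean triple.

We need the other leg and hypotenuse such that 435² + x² = c².
Take x = 308, c = 533: 435² + 308² = 189225 + 94864 = 284089 = 533² ✓
Triple: (435, 308, 533)

(435, 308, 533)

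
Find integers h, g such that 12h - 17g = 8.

Step 1: Check solvability.
gcd(12, 17) = 1
Since 1 divides 8, solutions exist.

Step 2: Apply extended Euclidean algorithm to find gcd.
We find integers such that 12*x0 + 17*y0 = 1

Step 3: Scale the particular solution.
Multiply by 8/1 = 8:
h = -56, g = -40

Step 4: Verify.
12*(-56) - 17*(-40) = 8 = 8 ✓

h = -56, g = -40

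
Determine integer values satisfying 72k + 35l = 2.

Step 1: Check solvability.
gcd(72, 35) = 1
Since 1 divides 2, solutions exist.

Step 2: Apply extended Euclidean algorithm to find gcd.
We find integers such that 72*x0 + 35*y0 = 1

Step 3: Scale the particular solution.
Multiply by 2/1 = 2:
k = -34, l = 70

Step 4: Verify.
72*(-34) + 35*(70) = 2 = 2 ✓

k = -34, l = 70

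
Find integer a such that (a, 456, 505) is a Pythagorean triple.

a² = c² - b² = 505² - 456² = 255025 - 207936 = 47089
a = sqrt(47089) = 217

217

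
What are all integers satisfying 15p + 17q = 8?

Step 1: Compute gcd(15, 17) = 1.
Since 1 divides 8, solutions exist.

Step 2: Find a particular solution using extended Euclidean algorithm.
We get p₀ = 64, q₀ = -56.
Check: 15*64 + 17*-56 = 8 = 8 ✓

Step 3: Write the general solution.
p = 64 + (17/1)t = 64 + 17t
q = -56 - (15/1)t = -56 - 15t
for any integer t.

p = 64 + 17t, q = -56 - 15t for integer t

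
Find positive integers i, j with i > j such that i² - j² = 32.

Factor: i² - j² = (i+j)(i-j) = 32.
We need two factors of 32 with the same parity.
Use i+j = 16 and i-j = 2 (product 16·2 = 32).
Adding: 2i = 18, so i = 9.
Subtracting: 2j = 14, so j = 7.
Check: 9² - 7² = 81 - 49 = 32 ✓

i = 9, j = 7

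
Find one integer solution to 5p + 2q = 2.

Step 1: Check solvability.
gcd(5, 2) = 1
Since 1 divides 2, solutions exist.

Step 2: Apply extended Euclidean algorithm to find gcd.
We find integers such that 5*x0 + 2*y0 = 1

Step 3: Scale the particular solution.
Multiply by 2/1 = 2:
p = 2, q = -4

Step 4: Verify.
5*(2) + 2*(-4) = 2 = 2 ✓

p = 2, q = -4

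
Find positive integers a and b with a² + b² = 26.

We need to find integers a, b > 0 such that a² + b² = 26.
Trying a = 1: b² = 26 - 1² = 26 - 1 = 25
b = 5
Check: 1² + 5² = 1 + 25 = 26 ✓

26 = 1² + 5²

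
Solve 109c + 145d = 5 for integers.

Step 1: Check solvability.
gcd(109, 145) = 1
Since 1 divides 5, solutions exist.

Step 2: Apply extended Euclidean algorithm to find gcd.
We find integers such that 109*x0 + 145*y0 = 1

Step 3: Scale the particular solution.
Multiply by 5/1 = 5:
c = 20, d = -15

Step 4: Verify.
109*(20) + 145*(-15) = 5 = 5 ✓

c = 20, d = -15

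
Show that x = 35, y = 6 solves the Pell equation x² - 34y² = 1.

Compute x² = 35² = 1225
Compute 34y² = 34·6² = 34·36 = 1224
x² - 34y² = 1225 - 1224 = 1
Since this equals 1, (35, 6) is a solution.

Yes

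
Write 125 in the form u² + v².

We need to find integers u, v > 0 such that u² + v² = 125.
Trying u = 2: v² = 125 - 2² = 125 - 4 = 121
v = 11
Check: 2² + 11² = 4 + 121 = 125 ✓

125 = 2² + 11²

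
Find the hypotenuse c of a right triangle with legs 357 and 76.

c² = a² + b² = 357² + 76² = 127449 + 5776 = 133225
c = sqrt(133225) = 365

365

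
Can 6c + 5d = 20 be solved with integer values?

Step 1: Compute gcd(6, 5).
gcd(6, 5) = 1

Step 2: Check divisibility.
Does 1 divide 20? 20 = 1 x 20, so yes.

By the theorem on linear Diophantine equations, 6c + 5d = 20 has integer solutions if and only if gcd(6, 5) divides 20. Since 1 | 20, solutions exist.

Yes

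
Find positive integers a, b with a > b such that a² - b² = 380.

Factor: a² - b² = (a+b)(a-b) = 380.
We need two factors of 380 with the same parity.
Use a+b = 190 and a-b = 2 (product 190·2 = 380).
Adding: 2a = 192, so a = 96.
Subtracting: 2b = 188, so b = 94.
Check: 96² - 94² = 9216 - 8836 = 380 ✓

a = 96, b = 94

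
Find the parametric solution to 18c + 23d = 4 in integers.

Step 1: Compute gcd(18, 23) = 1.
Since 1 divides 4, solutions exist.

Step 2: Find a particular solution using extended Euclidean algorithm.
We get c₀ = 36, d₀ = -28.
Check: 18*36 + 23*-28 = 4 = 4 ✓

Step 3: Write the general solution.
c = 36 + (23/1)t = 36 + 23t
d = -28 - (18/1)t = -28 - 18t
for any integer t.

c = 36 + 23t, d = -28 - 18t for integer t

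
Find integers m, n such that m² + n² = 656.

We need to find integers m, n > 0 such that m² + n² = 656.
Trying m = 16: n² = 656 - 16² = 656 - 256 = 400
n = 20
Check: 16² + 20² = 256 + 400 = 656 ✓

656 = 16² + 20²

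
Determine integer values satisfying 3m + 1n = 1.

Step 1: Check solvability.
gcd(3, 1) = 1
Since 1 divides 1, solutions exist.

Step 2: Apply extended Euclidean algorithm to find gcd.
We find integers such that 3*x0 + 1*y0 = 1

Step 3: Scale the particular solution.
Multiply by 1/1 = 1:
m = 0, n = 1

Step 4: Verify.
3*(0) + 1*(1) = 1 = 1 ✓

m = 0, n = 1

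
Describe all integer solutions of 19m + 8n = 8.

Step 1: Compute gcd(19, 8) = 1.
Since 1 divides 8, solutions exist.

Step 2: Find a particular solution using extended Euclidean algorithm.
We get m₀ = 24, n₀ = -56.
Check: 19*24 + 8*-56 = 8 = 8 ✓

Step 3: Write the general solution.
m = 24 + (8/1)t = 24 + 8t
n = -56 - (19/1)t = -56 - 19t
for any integer t.

m = 24 + 8t, n = -56 - 19t for integer t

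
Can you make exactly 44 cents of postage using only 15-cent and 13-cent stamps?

We need non-negative x, y with 15x + 13y = 44.
gcd(15, 13) = 1 divides 44, so integer solutions exist, but checking x = 0..2 shows none with y ≥ 0.
So 44 cannot be made with non-negative stamp counts.

No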